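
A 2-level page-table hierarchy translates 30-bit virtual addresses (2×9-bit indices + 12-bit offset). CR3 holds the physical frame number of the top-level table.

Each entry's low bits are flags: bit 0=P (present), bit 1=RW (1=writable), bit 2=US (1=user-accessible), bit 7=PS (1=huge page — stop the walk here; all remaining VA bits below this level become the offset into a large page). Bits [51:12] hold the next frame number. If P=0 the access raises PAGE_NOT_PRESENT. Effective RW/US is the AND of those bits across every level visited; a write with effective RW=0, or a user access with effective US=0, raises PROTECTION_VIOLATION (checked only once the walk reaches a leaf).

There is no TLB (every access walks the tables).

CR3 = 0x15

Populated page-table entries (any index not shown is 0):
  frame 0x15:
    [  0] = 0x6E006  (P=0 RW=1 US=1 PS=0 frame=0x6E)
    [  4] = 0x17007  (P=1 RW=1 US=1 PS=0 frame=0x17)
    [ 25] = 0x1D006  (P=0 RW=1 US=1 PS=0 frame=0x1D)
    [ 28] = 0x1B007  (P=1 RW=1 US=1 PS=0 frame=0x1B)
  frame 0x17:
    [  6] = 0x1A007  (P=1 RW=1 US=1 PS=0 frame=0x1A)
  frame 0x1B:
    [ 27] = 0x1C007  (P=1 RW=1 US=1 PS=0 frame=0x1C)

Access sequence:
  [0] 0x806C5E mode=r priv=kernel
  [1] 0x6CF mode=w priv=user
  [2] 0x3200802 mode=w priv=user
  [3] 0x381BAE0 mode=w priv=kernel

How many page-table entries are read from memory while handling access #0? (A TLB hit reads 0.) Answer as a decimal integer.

Per-access translation:
#0 VA=0x806C5E (r,kernel):
  lvl0: tbl 0x15, slot 4 ⇒ 0x17007 (P1/RW1/US1/PS0)
  lvl1: tbl 0x17, slot 6 ⇒ 0x1A007 (P1/RW1/US1/PS0)
  → PA=0x1AC5E  (2 entries read)
#1 VA=0x6CF (w,user):
  lvl0: tbl 0x15, slot 0 ⇒ 0x6E006 (P0/RW1/US1/PS0)
  → PAGE_NOT_PRESENT  (1 entries read)
#2 VA=0x3200802 (w,user):
  lvl0: tbl 0x15, slot 25 ⇒ 0x1D006 (P0/RW1/US1/PS0)
  → PAGE_NOT_PRESENT  (1 entries read)
#3 VA=0x381BAE0 (w,kernel):
  lvl0: tbl 0x15, slot 28 ⇒ 0x1B007 (P1/RW1/US1/PS0)
  lvl1: tbl 0x1B, slot 27 ⇒ 0x1C007 (P1/RW1/US1/PS0)
  → PA=0x1CAE0  (2 entries read)

Entries read for #0: 2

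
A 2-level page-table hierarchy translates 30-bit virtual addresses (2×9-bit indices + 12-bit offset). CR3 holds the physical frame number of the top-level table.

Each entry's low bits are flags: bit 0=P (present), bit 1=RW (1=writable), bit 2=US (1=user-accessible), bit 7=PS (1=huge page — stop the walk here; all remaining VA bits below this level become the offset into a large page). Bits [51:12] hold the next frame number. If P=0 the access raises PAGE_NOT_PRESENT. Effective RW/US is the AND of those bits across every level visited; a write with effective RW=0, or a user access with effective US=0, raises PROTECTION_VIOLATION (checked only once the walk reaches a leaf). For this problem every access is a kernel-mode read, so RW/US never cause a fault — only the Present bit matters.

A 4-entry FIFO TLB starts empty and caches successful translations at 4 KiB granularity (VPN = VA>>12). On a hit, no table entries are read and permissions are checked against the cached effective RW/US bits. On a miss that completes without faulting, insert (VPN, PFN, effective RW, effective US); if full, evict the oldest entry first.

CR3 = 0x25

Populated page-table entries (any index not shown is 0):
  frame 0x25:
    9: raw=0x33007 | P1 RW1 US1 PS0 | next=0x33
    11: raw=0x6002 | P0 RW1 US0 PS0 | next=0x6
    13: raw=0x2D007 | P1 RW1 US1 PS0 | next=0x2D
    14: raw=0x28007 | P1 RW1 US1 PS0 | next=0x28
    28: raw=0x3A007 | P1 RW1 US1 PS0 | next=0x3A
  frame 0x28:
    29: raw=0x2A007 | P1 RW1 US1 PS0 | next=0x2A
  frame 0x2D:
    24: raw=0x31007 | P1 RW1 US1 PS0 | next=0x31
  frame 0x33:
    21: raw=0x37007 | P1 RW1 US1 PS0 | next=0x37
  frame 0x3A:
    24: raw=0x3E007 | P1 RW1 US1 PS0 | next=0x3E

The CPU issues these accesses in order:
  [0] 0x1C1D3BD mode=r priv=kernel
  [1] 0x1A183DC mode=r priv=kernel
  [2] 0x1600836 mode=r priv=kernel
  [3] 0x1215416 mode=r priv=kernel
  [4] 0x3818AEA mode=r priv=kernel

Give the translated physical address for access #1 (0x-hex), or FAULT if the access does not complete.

Per-access translation:
#0 VA=0x1C1D3BD (r,kernel):
  [0] read 0x25 idx=14: raw=0x28007 flags P=1 W=1 U=1 S=0
  [1] read 0x28 idx=29: raw=0x2A007 flags P=1 W=1 U=1 S=0
  ⇒ phys 0x2A3BD  [2 reads]
#1 VA=0x1A183DC (r,kernel):
  [0] read 0x25 idx=13: raw=0x2D007 flags P=1 W=1 U=1 S=0
  [1] read 0x2D idx=24: raw=0x31007 flags P=1 W=1 U=1 S=0
  ⇒ phys 0x313DC  [2 reads]
#2 VA=0x1600836 (r,kernel):
  [0] read 0x25 idx=11: raw=0x6002 flags P=0 W=1 U=0 S=0
  ✗ PAGE_NOT_PRESENT  [1 reads]
#3 VA=0x1215416 (r,kernel):
  [0] read 0x25 idx=9: raw=0x33007 flags P=1 W=1 U=1 S=0
  [1] read 0x33 idx=21: raw=0x37007 flags P=1 W=1 U=1 S=0
  ⇒ phys 0x37416  [2 reads]
#4 VA=0x3818AEA (r,kernel):
  [0] read 0x25 idx=28: raw=0x3A007 flags P=1 W=1 U=1 S=0
  [1] read 0x3A idx=24: raw=0x3E007 flags P=1 W=1 U=1 S=0
  ⇒ phys 0x3EAEA  [2 reads]

Access #1 PA: 0x313DC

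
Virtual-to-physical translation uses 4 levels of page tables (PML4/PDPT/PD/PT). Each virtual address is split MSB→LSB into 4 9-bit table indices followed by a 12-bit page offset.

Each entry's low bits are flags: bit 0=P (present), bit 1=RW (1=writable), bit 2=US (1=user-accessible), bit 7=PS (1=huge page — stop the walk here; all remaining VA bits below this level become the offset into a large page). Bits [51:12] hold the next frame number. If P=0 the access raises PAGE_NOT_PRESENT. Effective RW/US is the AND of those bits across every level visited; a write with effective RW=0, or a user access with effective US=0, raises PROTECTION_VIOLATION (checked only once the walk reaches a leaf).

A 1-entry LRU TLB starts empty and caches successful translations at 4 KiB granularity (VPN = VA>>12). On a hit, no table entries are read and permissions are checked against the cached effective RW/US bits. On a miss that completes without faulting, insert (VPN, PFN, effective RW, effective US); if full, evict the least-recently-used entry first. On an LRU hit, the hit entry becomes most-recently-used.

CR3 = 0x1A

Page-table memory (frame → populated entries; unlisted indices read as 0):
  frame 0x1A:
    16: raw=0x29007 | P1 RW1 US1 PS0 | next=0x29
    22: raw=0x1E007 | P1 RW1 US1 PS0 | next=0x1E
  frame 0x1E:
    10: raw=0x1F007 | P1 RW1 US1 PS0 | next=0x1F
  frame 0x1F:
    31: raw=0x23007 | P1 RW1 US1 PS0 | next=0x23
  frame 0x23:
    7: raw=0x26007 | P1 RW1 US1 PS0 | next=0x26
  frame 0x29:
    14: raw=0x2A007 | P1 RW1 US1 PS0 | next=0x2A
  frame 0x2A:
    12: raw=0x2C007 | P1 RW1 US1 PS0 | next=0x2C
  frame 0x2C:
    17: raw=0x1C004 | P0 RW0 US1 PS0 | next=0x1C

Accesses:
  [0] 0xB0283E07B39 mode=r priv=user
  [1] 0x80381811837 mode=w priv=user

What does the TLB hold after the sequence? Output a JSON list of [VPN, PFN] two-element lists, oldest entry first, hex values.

Trace:
#0 VA=0xB0283E07B39 (r,user):
  L0: frame=0x1A idx=22 entry=0x1E007 [P=1 RW=1 US=1 PS=0]
  L1: frame=0x1E idx=10 entry=0x1F007 [P=1 RW=1 US=1 PS=0]
  L2: frame=0x1F idx=31 entry=0x23007 [P=1 RW=1 US=1 PS=0]
  L3: frame=0x23 idx=7 entry=0x26007 [P=1 RW=1 US=1 PS=0]
  ✓ 0x26B39  — 4 lookups
#1 VA=0x80381811837 (w,user):
  L0: frame=0x1A idx=16 entry=0x29007 [P=1 RW=1 US=1 PS=0]
  L1: frame=0x29 idx=14 entry=0x2A007 [P=1 RW=1 US=1 PS=0]
  L2: frame=0x2A idx=12 entry=0x2C007 [P=1 RW=1 US=1 PS=0]
  L3: frame=0x2C idx=17 entry=0x1C004 [P=0 RW=0 US=1 PS=0]
  ⇒ fault: PAGE_NOT_PRESENT  — 4 lookups

TLB: [["0xB0283E07", "0x26"]]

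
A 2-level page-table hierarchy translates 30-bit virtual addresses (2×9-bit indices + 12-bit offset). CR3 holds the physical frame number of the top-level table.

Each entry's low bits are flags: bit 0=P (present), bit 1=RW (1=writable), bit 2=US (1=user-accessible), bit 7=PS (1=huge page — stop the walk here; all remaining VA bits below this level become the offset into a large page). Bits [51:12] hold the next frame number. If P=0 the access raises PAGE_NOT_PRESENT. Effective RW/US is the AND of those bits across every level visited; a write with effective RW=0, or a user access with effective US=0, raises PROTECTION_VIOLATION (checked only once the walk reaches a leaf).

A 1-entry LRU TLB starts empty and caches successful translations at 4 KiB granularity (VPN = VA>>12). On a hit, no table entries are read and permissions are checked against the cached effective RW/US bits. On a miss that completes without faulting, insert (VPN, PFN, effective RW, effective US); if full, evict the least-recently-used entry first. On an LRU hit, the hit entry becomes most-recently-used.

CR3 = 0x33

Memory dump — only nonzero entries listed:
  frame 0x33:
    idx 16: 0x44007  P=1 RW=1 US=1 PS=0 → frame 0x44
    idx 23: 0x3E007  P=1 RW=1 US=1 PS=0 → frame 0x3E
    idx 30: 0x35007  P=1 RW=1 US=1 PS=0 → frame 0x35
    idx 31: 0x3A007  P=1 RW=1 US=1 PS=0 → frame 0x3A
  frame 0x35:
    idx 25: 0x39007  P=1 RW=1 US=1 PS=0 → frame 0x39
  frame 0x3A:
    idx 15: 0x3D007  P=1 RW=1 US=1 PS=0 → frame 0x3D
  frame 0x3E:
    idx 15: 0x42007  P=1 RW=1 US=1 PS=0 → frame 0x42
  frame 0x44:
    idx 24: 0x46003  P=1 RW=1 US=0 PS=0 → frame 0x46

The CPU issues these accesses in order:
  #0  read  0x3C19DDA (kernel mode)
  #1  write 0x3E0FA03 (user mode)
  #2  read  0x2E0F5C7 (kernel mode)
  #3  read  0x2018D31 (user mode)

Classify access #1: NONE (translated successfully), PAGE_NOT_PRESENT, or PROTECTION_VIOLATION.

Trace:
#0 VA=0x3C19DDA (r,kernel):
  lvl0: tbl 0x33, slot 30 ⇒ 0x35007 (P1/RW1/US1/PS0)
  lvl1: tbl 0x35, slot 25 ⇒ 0x39007 (P1/RW1/US1/PS0)
  ✓ 0x39DDA  — 2 lookups
#1 VA=0x3E0FA03 (w,user):
  lvl0: tbl 0x33, slot 31 ⇒ 0x3A007 (P1/RW1/US1/PS0)
  lvl1: tbl 0x3A, slot 15 ⇒ 0x3D007 (P1/RW1/US1/PS0)
  ✓ 0x3DA03  — 2 lookups
#2 VA=0x2E0F5C7 (r,kernel):
  lvl0: tbl 0x33, slot 23 ⇒ 0x3E007 (P1/RW1/US1/PS0)
  lvl1: tbl 0x3E, slot 15 ⇒ 0x42007 (P1/RW1/US1/PS0)
  ✓ 0x425C7  — 2 lookups
#3 VA=0x2018D31 (r,user):
  lvl0: tbl 0x33, slot 16 ⇒ 0x44007 (P1/RW1/US1/PS0)
  lvl1: tbl 0x44, slot 24 ⇒ 0x46003 (P1/RW1/US0/PS0)
  ⇒ fault: PROTECTION_VIOLATION  — 2 lookups

Access #1 fault: NONE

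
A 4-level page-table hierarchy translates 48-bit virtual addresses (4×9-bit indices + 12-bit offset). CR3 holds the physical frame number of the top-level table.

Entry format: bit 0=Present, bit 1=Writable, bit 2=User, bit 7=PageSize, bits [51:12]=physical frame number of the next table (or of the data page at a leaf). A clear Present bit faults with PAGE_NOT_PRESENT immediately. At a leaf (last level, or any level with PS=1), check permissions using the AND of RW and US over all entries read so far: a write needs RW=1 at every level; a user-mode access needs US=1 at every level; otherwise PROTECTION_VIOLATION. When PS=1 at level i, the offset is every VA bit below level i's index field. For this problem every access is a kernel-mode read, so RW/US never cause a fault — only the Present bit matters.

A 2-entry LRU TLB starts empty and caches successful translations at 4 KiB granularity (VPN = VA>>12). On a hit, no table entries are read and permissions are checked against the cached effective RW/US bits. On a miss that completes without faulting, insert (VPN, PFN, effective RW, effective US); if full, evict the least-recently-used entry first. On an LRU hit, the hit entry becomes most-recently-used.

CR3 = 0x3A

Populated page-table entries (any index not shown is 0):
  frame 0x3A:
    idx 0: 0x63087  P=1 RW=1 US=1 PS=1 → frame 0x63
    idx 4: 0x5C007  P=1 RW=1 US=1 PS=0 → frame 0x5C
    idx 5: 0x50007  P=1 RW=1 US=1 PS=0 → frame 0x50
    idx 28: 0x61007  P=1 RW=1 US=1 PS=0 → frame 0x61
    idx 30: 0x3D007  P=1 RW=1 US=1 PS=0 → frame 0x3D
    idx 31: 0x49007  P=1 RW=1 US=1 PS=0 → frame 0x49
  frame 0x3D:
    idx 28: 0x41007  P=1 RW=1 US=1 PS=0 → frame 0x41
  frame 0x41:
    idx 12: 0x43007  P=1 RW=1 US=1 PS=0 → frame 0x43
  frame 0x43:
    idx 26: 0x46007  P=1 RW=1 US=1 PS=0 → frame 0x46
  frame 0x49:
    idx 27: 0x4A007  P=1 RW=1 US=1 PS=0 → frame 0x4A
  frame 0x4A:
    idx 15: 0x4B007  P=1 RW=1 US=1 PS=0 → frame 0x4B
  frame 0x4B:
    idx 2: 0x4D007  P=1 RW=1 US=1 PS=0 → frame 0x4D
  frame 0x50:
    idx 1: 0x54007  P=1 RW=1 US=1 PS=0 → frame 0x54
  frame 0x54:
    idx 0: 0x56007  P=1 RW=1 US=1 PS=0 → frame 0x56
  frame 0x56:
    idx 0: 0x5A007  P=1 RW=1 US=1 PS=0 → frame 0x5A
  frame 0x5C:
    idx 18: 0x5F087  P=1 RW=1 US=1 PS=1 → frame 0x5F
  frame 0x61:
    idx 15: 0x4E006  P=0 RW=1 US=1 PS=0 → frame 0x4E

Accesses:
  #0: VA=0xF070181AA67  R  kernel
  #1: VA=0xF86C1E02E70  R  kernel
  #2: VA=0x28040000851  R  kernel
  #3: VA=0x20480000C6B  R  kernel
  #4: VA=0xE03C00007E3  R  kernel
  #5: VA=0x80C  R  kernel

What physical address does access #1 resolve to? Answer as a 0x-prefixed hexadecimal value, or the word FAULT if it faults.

Walk each access:
#0 VA=0xF070181AA67 (r,kernel):
  [0] read 0x3A idx=30: raw=0x3D007 flags P=1 W=1 U=1 S=0
  [1] read 0x3D idx=28: raw=0x41007 flags P=1 W=1 U=1 S=0
  [2] read 0x41 idx=12: raw=0x43007 flags P=1 W=1 U=1 S=0
  [3] read 0x43 idx=26: raw=0x46007 flags P=1 W=1 U=1 S=0
  ⇒ phys 0x46A67  [4 reads]
#1 VA=0xF86C1E02E70 (r,kernel):
  [0] read 0x3A idx=31: raw=0x49007 flags P=1 W=1 U=1 S=0
  [1] read 0x49 idx=27: raw=0x4A007 flags P=1 W=1 U=1 S=0
  [2] read 0x4A idx=15: raw=0x4B007 flags P=1 W=1 U=1 S=0
  [3] read 0x4B idx=2: raw=0x4D007 flags P=1 W=1 U=1 S=0
  ⇒ phys 0x4DE70  [4 reads]
#2 VA=0x28040000851 (r,kernel):
  [0] read 0x3A idx=5: raw=0x50007 flags P=1 W=1 U=1 S=0
  [1] read 0x50 idx=1: raw=0x54007 flags P=1 W=1 U=1 S=0
  [2] read 0x54 idx=0: raw=0x56007 flags P=1 W=1 U=1 S=0
  [3] read 0x56 idx=0: raw=0x5A007 flags P=1 W=1 U=1 S=0
  ⇒ phys 0x5A851  [4 reads]
#3 VA=0x20480000C6B (r,kernel):
  [0] read 0x3A idx=4: raw=0x5C007 flags P=1 W=1 U=1 S=0
  [1] read 0x5C idx=18: raw=0x5F087 flags P=1 W=1 U=1 S=1
  ⇒ phys 0x5FC6B (huge @L1)  [2 reads]
#4 VA=0xE03C00007E3 (r,kernel):
  [0] read 0x3A idx=28: raw=0x61007 flags P=1 W=1 U=1 S=0
  [1] read 0x61 idx=15: raw=0x4E006 flags P=0 W=1 U=1 S=0
  → PAGE_NOT_PRESENT  (2 entries read)
#5 VA=0x80C (r,kernel):
  [0] read 0x3A idx=0: raw=0x63087 flags P=1 W=1 U=1 S=1
  ⇒ phys 0x6380C (huge @L0)  [1 reads]

Access #1 PA: 0x4DE70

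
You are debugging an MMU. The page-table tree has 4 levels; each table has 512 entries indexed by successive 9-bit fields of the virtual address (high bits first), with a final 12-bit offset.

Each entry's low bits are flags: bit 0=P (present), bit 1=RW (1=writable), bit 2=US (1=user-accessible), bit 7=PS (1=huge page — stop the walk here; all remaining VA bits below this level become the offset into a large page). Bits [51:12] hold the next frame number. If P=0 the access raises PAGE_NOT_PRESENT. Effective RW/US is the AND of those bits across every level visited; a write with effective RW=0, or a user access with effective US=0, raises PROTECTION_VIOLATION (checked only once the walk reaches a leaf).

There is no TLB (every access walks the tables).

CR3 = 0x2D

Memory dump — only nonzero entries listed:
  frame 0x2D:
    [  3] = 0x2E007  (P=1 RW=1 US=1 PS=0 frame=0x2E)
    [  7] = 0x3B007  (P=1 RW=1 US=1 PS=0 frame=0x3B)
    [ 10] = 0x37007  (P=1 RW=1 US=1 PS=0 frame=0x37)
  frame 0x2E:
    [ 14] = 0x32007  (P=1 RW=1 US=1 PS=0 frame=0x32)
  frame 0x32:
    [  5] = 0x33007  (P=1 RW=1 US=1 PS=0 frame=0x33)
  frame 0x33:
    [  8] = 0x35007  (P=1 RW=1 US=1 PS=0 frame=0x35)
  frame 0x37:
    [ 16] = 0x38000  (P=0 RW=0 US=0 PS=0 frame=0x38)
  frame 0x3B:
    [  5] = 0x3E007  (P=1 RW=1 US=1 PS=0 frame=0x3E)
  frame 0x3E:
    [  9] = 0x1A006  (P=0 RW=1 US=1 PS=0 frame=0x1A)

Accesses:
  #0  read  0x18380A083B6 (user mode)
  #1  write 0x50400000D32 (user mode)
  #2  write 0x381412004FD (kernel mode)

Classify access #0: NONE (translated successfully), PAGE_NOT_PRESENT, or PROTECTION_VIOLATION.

Trace:
#0 VA=0x18380A083B6 (r,user):
  L0 @0x2D[3] → 0x2E007  P=1,RW=1,US=1,PS=0
  L1 @0x2E[14] → 0x32007  P=1,RW=1,US=1,PS=0
  L2 @0x32[5] → 0x33007  P=1,RW=1,US=1,PS=0
  L3 @0x33[8] → 0x35007  P=1,RW=1,US=1,PS=0
  ⇒ phys 0x353B6  [4 reads]
#1 VA=0x50400000D32 (w,user):
  L0 @0x2D[10] → 0x37007  P=1,RW=1,US=1,PS=0
  L1 @0x37[16] → 0x38000  P=0,RW=0,US=0,PS=0
  → PAGE_NOT_PRESENT  (2 entries read)
#2 VA=0x381412004FD (w,kernel):
  L0 @0x2D[7] → 0x3B007  P=1,RW=1,US=1,PS=0
  L1 @0x3B[5] → 0x3E007  P=1,RW=1,US=1,PS=0
  L2 @0x3E[9] → 0x1A006  P=0,RW=1,US=1,PS=0
  → PAGE_NOT_PRESENT  (3 entries read)

Access #0 fault: NONE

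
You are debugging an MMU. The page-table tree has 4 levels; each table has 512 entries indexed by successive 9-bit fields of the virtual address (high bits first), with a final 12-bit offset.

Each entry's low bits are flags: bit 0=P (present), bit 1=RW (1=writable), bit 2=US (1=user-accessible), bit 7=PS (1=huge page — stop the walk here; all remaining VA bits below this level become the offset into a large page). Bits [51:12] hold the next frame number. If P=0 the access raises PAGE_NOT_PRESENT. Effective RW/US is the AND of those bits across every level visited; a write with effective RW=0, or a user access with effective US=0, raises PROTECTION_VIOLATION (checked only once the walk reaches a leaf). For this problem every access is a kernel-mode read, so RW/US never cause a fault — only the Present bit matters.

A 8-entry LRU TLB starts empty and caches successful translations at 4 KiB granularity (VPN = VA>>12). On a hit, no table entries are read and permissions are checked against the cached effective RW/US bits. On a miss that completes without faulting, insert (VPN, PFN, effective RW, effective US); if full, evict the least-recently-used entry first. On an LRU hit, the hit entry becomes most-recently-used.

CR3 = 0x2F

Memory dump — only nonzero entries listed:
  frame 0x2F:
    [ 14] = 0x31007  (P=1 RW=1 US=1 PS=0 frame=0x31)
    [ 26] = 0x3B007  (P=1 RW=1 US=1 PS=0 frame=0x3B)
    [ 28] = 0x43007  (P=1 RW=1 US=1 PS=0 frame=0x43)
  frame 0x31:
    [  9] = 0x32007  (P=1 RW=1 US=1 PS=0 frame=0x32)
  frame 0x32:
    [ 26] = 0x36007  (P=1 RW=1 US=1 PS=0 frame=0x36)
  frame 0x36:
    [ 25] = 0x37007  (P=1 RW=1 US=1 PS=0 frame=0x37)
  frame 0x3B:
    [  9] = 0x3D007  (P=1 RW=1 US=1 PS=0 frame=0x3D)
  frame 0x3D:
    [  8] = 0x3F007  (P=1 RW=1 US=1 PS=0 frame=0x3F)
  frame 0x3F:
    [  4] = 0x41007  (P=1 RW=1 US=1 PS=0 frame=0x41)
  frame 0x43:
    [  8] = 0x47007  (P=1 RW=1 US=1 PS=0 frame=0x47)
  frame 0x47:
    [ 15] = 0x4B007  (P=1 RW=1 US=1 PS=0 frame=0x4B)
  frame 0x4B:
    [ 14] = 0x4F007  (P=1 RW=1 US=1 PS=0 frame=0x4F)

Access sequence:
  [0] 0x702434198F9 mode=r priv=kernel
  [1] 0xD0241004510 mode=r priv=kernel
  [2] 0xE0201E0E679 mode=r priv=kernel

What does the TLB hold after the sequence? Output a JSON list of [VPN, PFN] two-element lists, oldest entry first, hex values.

Per-access translation:
#0 VA=0x702434198F9 (r,kernel):
  [0] read 0x2F idx=14: raw=0x31007 flags P=1 W=1 U=1 S=0
  [1] read 0x31 idx=9: raw=0x32007 flags P=1 W=1 U=1 S=0
  [2] read 0x32 idx=26: raw=0x36007 flags P=1 W=1 U=1 S=0
  [3] read 0x36 idx=25: raw=0x37007 flags P=1 W=1 U=1 S=0
  → PA=0x378F9  (4 entries read)
#1 VA=0xD0241004510 (r,kernel):
  [0] read 0x2F idx=26: raw=0x3B007 flags P=1 W=1 U=1 S=0
  [1] read 0x3B idx=9: raw=0x3D007 flags P=1 W=1 U=1 S=0
  [2] read 0x3D idx=8: raw=0x3F007 flags P=1 W=1 U=1 S=0
  [3] read 0x3F idx=4: raw=0x41007 flags P=1 W=1 U=1 S=0
  → PA=0x41510  (4 entries read)
#2 VA=0xE0201E0E679 (r,kernel):
  [0] read 0x2F idx=28: raw=0x43007 flags P=1 W=1 U=1 S=0
  [1] read 0x43 idx=8: raw=0x47007 flags P=1 W=1 U=1 S=0
  [2] read 0x47 idx=15: raw=0x4B007 flags P=1 W=1 U=1 S=0
  [3] read 0x4B idx=14: raw=0x4F007 flags P=1 W=1 U=1 S=0
  → PA=0x4F679  (4 entries read)

TLB: [["0x70243419", "0x37"], ["0xD0241004", "0x41"], ["0xE0201E0E", "0x4F"]]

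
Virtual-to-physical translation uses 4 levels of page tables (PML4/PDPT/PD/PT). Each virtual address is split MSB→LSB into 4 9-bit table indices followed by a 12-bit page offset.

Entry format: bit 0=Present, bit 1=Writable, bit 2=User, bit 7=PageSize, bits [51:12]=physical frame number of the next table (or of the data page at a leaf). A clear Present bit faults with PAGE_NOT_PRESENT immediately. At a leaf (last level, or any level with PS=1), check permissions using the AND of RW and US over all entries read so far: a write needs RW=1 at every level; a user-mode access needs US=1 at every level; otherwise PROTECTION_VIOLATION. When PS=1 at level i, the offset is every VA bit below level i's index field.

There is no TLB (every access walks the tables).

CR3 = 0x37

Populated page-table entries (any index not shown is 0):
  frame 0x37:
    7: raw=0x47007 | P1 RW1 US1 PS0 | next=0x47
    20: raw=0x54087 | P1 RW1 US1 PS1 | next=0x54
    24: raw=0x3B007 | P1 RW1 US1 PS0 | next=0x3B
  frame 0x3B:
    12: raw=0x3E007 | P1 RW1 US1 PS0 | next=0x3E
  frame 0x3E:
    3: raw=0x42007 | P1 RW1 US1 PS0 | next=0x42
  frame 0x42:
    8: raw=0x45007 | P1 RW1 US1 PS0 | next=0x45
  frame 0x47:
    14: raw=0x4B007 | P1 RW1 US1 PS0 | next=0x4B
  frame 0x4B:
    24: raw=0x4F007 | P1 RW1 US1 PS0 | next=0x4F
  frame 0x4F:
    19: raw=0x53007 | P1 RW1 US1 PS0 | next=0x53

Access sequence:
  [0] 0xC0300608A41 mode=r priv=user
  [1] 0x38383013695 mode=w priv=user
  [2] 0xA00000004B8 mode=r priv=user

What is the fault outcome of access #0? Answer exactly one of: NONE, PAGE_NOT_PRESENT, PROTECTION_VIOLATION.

Trace:
#0 VA=0xC0300608A41 (r,user):
  L0: frame=0x37 idx=24 entry=0x3B007 [P=1 RW=1 US=1 PS=0]
  L1: frame=0x3B idx=12 entry=0x3E007 [P=1 RW=1 US=1 PS=0]
  L2: frame=0x3E idx=3 entry=0x42007 [P=1 RW=1 US=1 PS=0]
  L3: frame=0x42 idx=8 entry=0x45007 [P=1 RW=1 US=1 PS=0]
  ⇒ phys 0x45A41  [4 reads]
#1 VA=0x38383013695 (w,user):
  L0: frame=0x37 idx=7 entry=0x47007 [P=1 RW=1 US=1 PS=0]
  L1: frame=0x47 idx=14 entry=0x4B007 [P=1 RW=1 US=1 PS=0]
  L2: frame=0x4B idx=24 entry=0x4F007 [P=1 RW=1 US=1 PS=0]
  L3: frame=0x4F idx=19 entry=0x53007 [P=1 RW=1 US=1 PS=0]
  ⇒ phys 0x53695  [4 reads]
#2 VA=0xA00000004B8 (r,user):
  L0: frame=0x37 idx=20 entry=0x54087 [P=1 RW=1 US=1 PS=1]
  ⇒ phys 0x544B8 (huge @L0)  [1 reads]

Access #0 fault: NONE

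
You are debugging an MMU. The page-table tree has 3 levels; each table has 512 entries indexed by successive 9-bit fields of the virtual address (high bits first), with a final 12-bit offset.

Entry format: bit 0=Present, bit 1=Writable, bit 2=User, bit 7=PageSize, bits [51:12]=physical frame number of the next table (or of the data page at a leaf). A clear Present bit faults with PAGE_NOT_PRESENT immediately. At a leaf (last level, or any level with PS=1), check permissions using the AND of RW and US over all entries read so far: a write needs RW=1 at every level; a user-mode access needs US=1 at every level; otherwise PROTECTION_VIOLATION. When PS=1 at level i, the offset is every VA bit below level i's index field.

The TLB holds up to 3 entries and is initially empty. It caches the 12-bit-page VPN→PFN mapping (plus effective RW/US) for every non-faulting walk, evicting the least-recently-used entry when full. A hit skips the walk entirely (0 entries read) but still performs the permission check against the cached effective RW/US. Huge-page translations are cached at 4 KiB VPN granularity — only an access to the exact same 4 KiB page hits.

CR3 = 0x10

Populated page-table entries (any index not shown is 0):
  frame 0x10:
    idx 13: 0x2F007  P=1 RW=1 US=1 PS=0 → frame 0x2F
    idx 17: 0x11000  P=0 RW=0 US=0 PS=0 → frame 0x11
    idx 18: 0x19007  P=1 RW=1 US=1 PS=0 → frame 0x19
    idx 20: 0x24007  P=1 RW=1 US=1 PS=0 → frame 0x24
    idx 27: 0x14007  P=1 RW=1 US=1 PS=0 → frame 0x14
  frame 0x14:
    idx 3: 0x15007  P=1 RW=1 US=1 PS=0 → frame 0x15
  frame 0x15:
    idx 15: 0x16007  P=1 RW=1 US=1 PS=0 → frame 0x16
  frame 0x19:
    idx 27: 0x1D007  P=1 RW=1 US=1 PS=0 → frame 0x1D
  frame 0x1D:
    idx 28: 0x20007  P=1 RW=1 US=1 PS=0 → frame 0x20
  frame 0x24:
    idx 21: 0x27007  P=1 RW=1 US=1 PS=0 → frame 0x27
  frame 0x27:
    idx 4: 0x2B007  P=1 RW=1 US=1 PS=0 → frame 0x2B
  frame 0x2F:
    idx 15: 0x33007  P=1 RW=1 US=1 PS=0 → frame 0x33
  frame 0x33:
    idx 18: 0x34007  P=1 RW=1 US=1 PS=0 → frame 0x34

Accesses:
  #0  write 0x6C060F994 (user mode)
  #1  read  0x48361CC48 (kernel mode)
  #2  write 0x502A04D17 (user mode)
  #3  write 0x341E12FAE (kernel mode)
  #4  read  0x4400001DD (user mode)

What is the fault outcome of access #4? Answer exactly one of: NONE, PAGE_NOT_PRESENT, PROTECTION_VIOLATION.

Trace:
#0 VA=0x6C060F994 (w,user):
  L0 @0x10[27] → 0x14007  P=1,RW=1,US=1,PS=0
  L1 @0x14[3] → 0x15007  P=1,RW=1,US=1,PS=0
  L2 @0x15[15] → 0x16007  P=1,RW=1,US=1,PS=0
  ⇒ phys 0x16994  [3 reads]
#1 VA=0x48361CC48 (r,kernel):
  L0 @0x10[18] → 0x19007  P=1,RW=1,US=1,PS=0
  L1 @0x19[27] → 0x1D007  P=1,RW=1,US=1,PS=0
  L2 @0x1D[28] → 0x20007  P=1,RW=1,US=1,PS=0
  ⇒ phys 0x20C48  [3 reads]
#2 VA=0x502A04D17 (w,user):
  L0 @0x10[20] → 0x24007  P=1,RW=1,US=1,PS=0
  L1 @0x24[21] → 0x27007  P=1,RW=1,US=1,PS=0
  L2 @0x27[4] → 0x2B007  P=1,RW=1,US=1,PS=0
  ⇒ phys 0x2BD17  [3 reads]
#3 VA=0x341E12FAE (w,kernel):
  L0 @0x10[13] → 0x2F007  P=1,RW=1,US=1,PS=0
  L1 @0x2F[15] → 0x33007  P=1,RW=1,US=1,PS=0
  L2 @0x33[18] → 0x34007  P=1,RW=1,US=1,PS=0
  ⇒ phys 0x34FAE  [3 reads]
#4 VA=0x4400001DD (r,user):
  L0 @0x10[17] → 0x11000  P=0,RW=0,US=0,PS=0
  ✗ PAGE_NOT_PRESENT  [1 reads]

Access #4 fault: PAGE_NOT_PRESENT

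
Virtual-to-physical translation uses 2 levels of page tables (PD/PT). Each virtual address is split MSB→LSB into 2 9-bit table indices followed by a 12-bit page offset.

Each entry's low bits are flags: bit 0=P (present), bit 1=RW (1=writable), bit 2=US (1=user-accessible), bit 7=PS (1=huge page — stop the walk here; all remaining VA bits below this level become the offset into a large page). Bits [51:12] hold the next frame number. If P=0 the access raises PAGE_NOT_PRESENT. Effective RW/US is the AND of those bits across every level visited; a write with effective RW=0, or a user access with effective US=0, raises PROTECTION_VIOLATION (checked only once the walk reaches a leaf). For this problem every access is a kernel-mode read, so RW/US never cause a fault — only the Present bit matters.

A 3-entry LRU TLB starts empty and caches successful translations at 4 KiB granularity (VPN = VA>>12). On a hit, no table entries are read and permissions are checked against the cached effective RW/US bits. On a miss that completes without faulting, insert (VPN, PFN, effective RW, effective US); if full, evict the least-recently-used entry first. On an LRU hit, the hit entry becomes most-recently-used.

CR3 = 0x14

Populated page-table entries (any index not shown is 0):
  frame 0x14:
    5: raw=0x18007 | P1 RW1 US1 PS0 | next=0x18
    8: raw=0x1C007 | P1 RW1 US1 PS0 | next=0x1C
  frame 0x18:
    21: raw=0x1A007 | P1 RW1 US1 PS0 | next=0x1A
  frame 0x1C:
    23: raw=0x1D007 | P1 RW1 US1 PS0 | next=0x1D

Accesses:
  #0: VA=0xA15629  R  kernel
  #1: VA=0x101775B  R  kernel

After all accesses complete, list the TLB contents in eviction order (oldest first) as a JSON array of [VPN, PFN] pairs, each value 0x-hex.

Trace:
#0 VA=0xA15629 (r,kernel):
  L0: frame=0x14 idx=5 entry=0x18007 [P=1 RW=1 US=1 PS=0]
  L1: frame=0x18 idx=21 entry=0x1A007 [P=1 RW=1 US=1 PS=0]
  ✓ 0x1A629  — 2 lookups
#1 VA=0x101775B (r,kernel):
  L0: frame=0x14 idx=8 entry=0x1C007 [P=1 RW=1 US=1 PS=0]
  L1: frame=0x1C idx=23 entry=0x1D007 [P=1 RW=1 US=1 PS=0]
  ✓ 0x1D75B  — 2 lookups

TLB: [["0xA15", "0x1A"], ["0x1017", "0x1D"]]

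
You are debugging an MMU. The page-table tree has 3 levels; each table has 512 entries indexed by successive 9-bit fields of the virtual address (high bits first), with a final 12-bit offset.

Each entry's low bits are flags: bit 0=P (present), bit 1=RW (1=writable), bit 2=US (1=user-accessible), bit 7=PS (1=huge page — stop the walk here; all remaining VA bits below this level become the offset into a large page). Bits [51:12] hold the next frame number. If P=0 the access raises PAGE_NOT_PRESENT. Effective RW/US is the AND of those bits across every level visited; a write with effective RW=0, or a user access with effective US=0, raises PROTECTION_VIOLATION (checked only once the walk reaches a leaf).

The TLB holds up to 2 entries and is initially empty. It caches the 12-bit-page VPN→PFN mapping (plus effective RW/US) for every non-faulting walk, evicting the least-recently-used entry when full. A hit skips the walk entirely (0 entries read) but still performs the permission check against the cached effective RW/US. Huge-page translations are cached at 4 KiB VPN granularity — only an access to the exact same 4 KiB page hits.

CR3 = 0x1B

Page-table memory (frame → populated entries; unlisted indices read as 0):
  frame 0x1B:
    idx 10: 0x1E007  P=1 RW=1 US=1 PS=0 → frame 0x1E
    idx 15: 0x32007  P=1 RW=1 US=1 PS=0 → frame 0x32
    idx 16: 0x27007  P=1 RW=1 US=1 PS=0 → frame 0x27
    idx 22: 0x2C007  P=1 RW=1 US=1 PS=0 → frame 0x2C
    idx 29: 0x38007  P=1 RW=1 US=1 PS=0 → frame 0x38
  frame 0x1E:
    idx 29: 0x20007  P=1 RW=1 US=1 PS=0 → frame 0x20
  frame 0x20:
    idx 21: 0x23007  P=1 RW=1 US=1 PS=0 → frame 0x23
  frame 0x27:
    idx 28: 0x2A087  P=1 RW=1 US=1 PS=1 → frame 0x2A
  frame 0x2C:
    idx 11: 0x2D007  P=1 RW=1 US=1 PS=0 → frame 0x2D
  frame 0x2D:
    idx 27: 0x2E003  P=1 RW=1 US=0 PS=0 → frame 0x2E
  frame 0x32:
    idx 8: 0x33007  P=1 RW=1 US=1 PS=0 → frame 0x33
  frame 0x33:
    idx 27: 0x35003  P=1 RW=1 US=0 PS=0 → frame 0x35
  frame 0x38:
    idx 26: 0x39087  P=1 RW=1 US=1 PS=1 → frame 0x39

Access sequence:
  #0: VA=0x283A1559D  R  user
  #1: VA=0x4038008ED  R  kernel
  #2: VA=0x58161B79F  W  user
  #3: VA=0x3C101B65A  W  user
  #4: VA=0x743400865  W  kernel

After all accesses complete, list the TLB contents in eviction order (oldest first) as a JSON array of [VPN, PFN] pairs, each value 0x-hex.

Per-access translation:
#0 VA=0x283A1559D (r,user):
  L0: frame=0x1B idx=10 entry=0x1E007 [P=1 RW=1 US=1 PS=0]
  L1: frame=0x1E idx=29 entry=0x20007 [P=1 RW=1 US=1 PS=0]
  L2: frame=0x20 idx=21 entry=0x23007 [P=1 RW=1 US=1 PS=0]
  ⇒ phys 0x2359D  [3 reads]
#1 VA=0x4038008ED (r,kernel):
  L0: frame=0x1B idx=16 entry=0x27007 [P=1 RW=1 US=1 PS=0]
  L1: frame=0x27 idx=28 entry=0x2A087 [P=1 RW=1 US=1 PS=1]
  ⇒ phys 0x2A8ED (huge @L1)  [2 reads]
#2 VA=0x58161B79F (w,user):
  L0: frame=0x1B idx=22 entry=0x2C007 [P=1 RW=1 US=1 PS=0]
  L1: frame=0x2C idx=11 entry=0x2D007 [P=1 RW=1 US=1 PS=0]
  L2: frame=0x2D idx=27 entry=0x2E003 [P=1 RW=1 US=0 PS=0]
  ✗ PROTECTION_VIOLATION  [3 reads]
#3 VA=0x3C101B65A (w,user):
  L0: frame=0x1B idx=15 entry=0x32007 [P=1 RW=1 US=1 PS=0]
  L1: frame=0x32 idx=8 entry=0x33007 [P=1 RW=1 US=1 PS=0]
  L2: frame=0x33 idx=27 entry=0x35003 [P=1 RW=1 US=0 PS=0]
  ✗ PROTECTION_VIOLATION  [3 reads]
#4 VA=0x743400865 (w,kernel):
  L0: frame=0x1B idx=29 entry=0x38007 [P=1 RW=1 US=1 PS=0]
  L1: frame=0x38 idx=26 entry=0x39087 [P=1 RW=1 US=1 PS=1]
  ⇒ phys 0x39865 (huge @L1)  [2 reads]

TLB: [["0x403800", "0x2A"], ["0x743400", "0x39"]]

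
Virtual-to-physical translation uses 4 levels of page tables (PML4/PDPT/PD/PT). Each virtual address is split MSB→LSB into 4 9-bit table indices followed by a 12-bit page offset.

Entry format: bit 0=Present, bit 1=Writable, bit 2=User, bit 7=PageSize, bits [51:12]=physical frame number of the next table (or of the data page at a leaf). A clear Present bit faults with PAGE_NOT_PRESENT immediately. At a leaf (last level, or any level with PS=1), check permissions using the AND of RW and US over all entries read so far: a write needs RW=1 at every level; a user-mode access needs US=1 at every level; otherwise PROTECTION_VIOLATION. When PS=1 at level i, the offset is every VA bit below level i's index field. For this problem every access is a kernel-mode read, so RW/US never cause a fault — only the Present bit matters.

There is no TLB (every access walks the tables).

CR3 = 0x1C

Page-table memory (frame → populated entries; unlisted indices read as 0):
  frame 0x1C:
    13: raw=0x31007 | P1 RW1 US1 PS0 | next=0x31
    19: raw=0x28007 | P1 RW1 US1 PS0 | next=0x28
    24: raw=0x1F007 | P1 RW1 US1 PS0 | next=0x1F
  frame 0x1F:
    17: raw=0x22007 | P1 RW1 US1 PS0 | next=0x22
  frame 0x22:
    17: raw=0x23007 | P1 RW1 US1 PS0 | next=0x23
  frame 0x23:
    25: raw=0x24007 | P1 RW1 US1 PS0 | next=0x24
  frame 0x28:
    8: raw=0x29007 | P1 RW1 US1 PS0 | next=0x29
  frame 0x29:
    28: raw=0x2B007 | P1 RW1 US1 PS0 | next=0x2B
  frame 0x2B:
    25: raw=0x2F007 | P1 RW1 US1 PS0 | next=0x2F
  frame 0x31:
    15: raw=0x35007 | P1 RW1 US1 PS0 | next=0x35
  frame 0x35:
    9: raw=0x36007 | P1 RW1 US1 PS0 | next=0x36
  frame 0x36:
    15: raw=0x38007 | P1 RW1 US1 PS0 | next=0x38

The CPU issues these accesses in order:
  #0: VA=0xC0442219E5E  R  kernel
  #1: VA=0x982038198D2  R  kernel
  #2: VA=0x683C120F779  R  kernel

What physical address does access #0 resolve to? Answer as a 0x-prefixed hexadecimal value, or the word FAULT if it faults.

Trace:
#0 VA=0xC0442219E5E (r,kernel):
  L0: frame=0x1C idx=24 entry=0x1F007 [P=1 RW=1 US=1 PS=0]
  L1: frame=0x1F idx=17 entry=0x22007 [P=1 RW=1 US=1 PS=0]
  L2: frame=0x22 idx=17 entry=0x23007 [P=1 RW=1 US=1 PS=0]
  L3: frame=0x23 idx=25 entry=0x24007 [P=1 RW=1 US=1 PS=0]
  ✓ 0x24E5E  — 4 lookups
#1 VA=0x982038198D2 (r,kernel):
  L0: frame=0x1C idx=19 entry=0x28007 [P=1 RW=1 US=1 PS=0]
  L1: frame=0x28 idx=8 entry=0x29007 [P=1 RW=1 US=1 PS=0]
  L2: frame=0x29 idx=28 entry=0x2B007 [P=1 RW=1 US=1 PS=0]
  L3: frame=0x2B idx=25 entry=0x2F007 [P=1 RW=1 US=1 PS=0]
  ✓ 0x2F8D2  — 4 lookups
#2 VA=0x683C120F779 (r,kernel):
  L0: frame=0x1C idx=13 entry=0x31007 [P=1 RW=1 US=1 PS=0]
  L1: frame=0x31 idx=15 entry=0x35007 [P=1 RW=1 US=1 PS=0]
  L2: frame=0x35 idx=9 entry=0x36007 [P=1 RW=1 US=1 PS=0]
  L3: frame=0x36 idx=15 entry=0x38007 [P=1 RW=1 US=1 PS=0]
  ✓ 0x38779  — 4 lookups

Access #0 PA: 0x24E5E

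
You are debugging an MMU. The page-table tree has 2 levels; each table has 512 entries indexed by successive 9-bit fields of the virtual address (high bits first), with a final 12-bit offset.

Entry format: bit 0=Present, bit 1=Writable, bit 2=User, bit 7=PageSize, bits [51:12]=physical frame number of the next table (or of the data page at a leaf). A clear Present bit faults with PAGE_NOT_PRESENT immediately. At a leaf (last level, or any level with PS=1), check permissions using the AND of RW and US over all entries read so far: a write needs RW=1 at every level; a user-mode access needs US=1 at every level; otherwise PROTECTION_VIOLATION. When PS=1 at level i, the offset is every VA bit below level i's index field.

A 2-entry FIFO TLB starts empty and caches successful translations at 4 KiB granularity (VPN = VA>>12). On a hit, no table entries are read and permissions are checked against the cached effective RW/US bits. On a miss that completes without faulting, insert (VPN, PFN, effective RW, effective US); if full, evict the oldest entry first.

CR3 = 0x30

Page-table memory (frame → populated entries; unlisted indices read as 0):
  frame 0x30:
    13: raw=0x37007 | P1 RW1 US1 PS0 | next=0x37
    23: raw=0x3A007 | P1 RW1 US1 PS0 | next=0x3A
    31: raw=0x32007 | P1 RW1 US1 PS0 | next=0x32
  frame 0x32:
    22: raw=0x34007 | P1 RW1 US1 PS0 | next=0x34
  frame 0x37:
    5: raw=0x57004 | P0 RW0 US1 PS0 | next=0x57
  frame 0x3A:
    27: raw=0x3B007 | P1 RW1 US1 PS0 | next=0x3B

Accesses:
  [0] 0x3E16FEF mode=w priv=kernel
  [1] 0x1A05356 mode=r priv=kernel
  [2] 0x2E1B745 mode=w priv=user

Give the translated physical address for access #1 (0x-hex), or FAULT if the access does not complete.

Per-access translation:
#0 VA=0x3E16FEF (w,kernel):
  [0] read 0x30 idx=31: raw=0x32007 flags P=1 W=1 U=1 S=0
  [1] read 0x32 idx=22: raw=0x34007 flags P=1 W=1 U=1 S=0
  ✓ 0x34FEF  — 2 lookups
#1 VA=0x1A05356 (r,kernel):
  [0] read 0x30 idx=13: raw=0x37007 flags P=1 W=1 U=1 S=0
  [1] read 0x37 idx=5: raw=0x57004 flags P=0 W=0 U=1 S=0
  ✗ PAGE_NOT_PRESENT  [2 reads]
#2 VA=0x2E1B745 (w,user):
  [0] read 0x30 idx=23: raw=0x3A007 flags P=1 W=1 U=1 S=0
  [1] read 0x3A idx=27: raw=0x3B007 flags P=1 W=1 U=1 S=0
  ✓ 0x3B745  — 2 lookups

Access #1 PA: FAULT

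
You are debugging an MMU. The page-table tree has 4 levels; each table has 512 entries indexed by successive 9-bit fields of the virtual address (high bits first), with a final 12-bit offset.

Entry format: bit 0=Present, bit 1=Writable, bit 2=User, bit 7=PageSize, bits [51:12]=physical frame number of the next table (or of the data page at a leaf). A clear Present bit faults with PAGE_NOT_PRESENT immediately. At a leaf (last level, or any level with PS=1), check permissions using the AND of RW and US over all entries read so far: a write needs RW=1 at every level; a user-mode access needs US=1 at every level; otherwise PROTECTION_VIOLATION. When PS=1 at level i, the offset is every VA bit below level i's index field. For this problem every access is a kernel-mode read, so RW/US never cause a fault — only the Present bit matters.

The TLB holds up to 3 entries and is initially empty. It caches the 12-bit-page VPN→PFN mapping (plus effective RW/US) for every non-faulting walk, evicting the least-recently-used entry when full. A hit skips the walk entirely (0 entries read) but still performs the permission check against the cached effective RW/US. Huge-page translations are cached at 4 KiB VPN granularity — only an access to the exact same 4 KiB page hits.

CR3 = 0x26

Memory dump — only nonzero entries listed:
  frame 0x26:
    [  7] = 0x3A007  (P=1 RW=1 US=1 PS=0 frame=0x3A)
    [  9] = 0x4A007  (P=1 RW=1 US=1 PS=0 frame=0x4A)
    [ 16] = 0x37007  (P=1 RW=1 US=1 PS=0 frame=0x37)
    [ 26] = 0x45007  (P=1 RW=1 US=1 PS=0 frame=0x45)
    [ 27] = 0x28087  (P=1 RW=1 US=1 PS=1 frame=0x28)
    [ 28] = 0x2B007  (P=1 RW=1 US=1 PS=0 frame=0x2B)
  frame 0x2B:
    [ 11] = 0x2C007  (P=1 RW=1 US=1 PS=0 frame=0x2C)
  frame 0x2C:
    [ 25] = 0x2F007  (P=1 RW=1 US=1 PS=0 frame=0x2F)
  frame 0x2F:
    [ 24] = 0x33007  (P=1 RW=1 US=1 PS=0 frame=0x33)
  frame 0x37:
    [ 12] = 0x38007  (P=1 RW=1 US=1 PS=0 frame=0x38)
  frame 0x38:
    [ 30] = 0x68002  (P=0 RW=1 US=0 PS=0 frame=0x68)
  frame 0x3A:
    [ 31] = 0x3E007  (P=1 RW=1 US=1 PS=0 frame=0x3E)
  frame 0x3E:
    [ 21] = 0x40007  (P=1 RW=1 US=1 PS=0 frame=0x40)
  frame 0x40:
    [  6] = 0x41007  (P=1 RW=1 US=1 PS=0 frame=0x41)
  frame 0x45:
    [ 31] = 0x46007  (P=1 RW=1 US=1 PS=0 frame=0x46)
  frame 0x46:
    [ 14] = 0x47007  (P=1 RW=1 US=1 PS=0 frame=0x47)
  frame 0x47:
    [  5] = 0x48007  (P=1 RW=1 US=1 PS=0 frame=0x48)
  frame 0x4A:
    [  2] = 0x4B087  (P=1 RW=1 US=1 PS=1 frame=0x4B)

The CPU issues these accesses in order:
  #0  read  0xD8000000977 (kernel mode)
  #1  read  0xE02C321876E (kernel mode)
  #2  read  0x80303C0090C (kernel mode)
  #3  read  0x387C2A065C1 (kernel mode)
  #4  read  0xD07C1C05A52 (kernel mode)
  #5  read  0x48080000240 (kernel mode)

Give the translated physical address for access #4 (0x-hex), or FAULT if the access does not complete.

Per-access translation:
#0 VA=0xD8000000977 (r,kernel):
  lvl0: tbl 0x26, slot 27 ⇒ 0x28087 (P1/RW1/US1/PS1)
  ⇒ phys 0x28977 (huge @L0)  [1 reads]
#1 VA=0xE02C321876E (r,kernel):
  lvl0: tbl 0x26, slot 28 ⇒ 0x2B007 (P1/RW1/US1/PS0)
  lvl1: tbl 0x2B, slot 11 ⇒ 0x2C007 (P1/RW1/US1/PS0)
  lvl2: tbl 0x2C, slot 25 ⇒ 0x2F007 (P1/RW1/US1/PS0)
  lvl3: tbl 0x2F, slot 24 ⇒ 0x33007 (P1/RW1/US1/PS0)
  ⇒ phys 0x3376E  [4 reads]
#2 VA=0x80303C0090C (r,kernel):
  lvl0: tbl 0x26, slot 16 ⇒ 0x37007 (P1/RW1/US1/PS0)
  lvl1: tbl 0x37, slot 12 ⇒ 0x38007 (P1/RW1/US1/PS0)
  lvl2: tbl 0x38, slot 30 ⇒ 0x68002 (P0/RW1/US0/PS0)
  ✗ PAGE_NOT_PRESENT  [3 reads]
#3 VA=0x387C2A065C1 (r,kernel):
  lvl0: tbl 0x26, slot 7 ⇒ 0x3A007 (P1/RW1/US1/PS0)
  lvl1: tbl 0x3A, slot 31 ⇒ 0x3E007 (P1/RW1/US1/PS0)
  lvl2: tbl 0x3E, slot 21 ⇒ 0x40007 (P1/RW1/US1/PS0)
  lvl3: tbl 0x40, slot 6 ⇒ 0x41007 (P1/RW1/US1/PS0)
  ⇒ phys 0x415C1  [4 reads]
#4 VA=0xD07C1C05A52 (r,kernel):
  lvl0: tbl 0x26, slot 26 ⇒ 0x45007 (P1/RW1/US1/PS0)
  lvl1: tbl 0x45, slot 31 ⇒ 0x46007 (P1/RW1/US1/PS0)
  lvl2: tbl 0x46, slot 14 ⇒ 0x47007 (P1/RW1/US1/PS0)
  lvl3: tbl 0x47, slot 5 ⇒ 0x48007 (P1/RW1/US1/PS0)
  ⇒ phys 0x48A52  [4 reads]
#5 VA=0x48080000240 (r,kernel):
  lvl0: tbl 0x26, slot 9 ⇒ 0x4A007 (P1/RW1/US1/PS0)
  lvl1: tbl 0x4A, slot 2 ⇒ 0x4B087 (P1/RW1/US1/PS1)
  ⇒ phys 0x4B240 (huge @L1)  [2 reads]

Access #4 PA: 0x48A52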